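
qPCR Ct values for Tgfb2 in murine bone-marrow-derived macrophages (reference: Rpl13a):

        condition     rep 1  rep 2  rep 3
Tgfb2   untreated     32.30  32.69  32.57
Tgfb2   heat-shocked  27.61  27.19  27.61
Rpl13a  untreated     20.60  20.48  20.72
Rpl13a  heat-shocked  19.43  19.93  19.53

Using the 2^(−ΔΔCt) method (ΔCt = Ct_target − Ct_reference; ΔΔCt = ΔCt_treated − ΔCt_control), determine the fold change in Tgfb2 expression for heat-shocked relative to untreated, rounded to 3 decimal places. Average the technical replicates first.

Mean Ct: Tgfb2 untreated 32.520; Tgfb2 heat-shocked 27.470; Rpl13a untreated 20.600; Rpl13a heat-shocked 19.630
ΔCt(untreated) = 32.520 − 20.600 = 11.920
ΔCt(heat-shocked) = 27.470 − 19.630 = 7.840
ΔΔCt = 7.840 − 11.920 = -4.080
Fold change = 2^(−(-4.080)) = 2^4.080 = 16.9123

16.912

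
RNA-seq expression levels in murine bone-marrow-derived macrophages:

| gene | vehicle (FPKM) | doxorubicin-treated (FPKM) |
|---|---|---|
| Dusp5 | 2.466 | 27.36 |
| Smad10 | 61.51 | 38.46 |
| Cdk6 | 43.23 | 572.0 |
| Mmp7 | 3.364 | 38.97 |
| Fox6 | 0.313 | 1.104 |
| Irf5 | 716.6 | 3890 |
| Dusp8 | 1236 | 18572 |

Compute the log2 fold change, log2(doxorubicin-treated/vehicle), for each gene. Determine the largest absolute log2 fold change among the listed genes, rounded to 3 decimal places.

3.909

log2(27.36/2.466) = 3.472  (Dusp5)
log2(38.46/61.51) = -0.677  (Smad10)
log2(572.0/43.23) = 3.726  (Cdk6)
log2(38.97/3.364) = 3.534  (Mmp7)
log2(1.104/0.313) = 1.819  (Fox6)
log2(3890/716.6) = 2.441  (Irf5)
log2(18572/1236) = 3.909  (Dusp8)
The largest magnitude belongs to Dusp8.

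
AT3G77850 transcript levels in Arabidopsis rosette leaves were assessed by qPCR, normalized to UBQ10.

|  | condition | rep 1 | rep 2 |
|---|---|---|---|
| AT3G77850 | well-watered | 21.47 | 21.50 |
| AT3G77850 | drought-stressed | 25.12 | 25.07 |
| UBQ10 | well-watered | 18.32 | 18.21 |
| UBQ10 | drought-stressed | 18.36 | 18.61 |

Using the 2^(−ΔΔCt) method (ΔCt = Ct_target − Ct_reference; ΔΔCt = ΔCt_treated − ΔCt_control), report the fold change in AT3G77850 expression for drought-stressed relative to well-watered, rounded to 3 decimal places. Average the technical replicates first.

0.095

Mean Ct: AT3G77850 well-watered 21.485; AT3G77850 drought-stressed 25.095; UBQ10 well-watered 18.265; UBQ10 drought-stressed 18.485
ΔCt(well-watered) = 21.485 − 18.265 = 3.220
ΔCt(drought-stressed) = 25.095 − 18.485 = 6.610
ΔΔCt = 6.610 − 3.220 = 3.390
Fold change = 2^(−3.390) = 0.0954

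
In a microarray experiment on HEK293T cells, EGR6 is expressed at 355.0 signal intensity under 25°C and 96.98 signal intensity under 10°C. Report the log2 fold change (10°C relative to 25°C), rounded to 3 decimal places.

-1.872

Fold change = 96.98 / 355.0 = 0.2732
log2(0.2732) = -1.8721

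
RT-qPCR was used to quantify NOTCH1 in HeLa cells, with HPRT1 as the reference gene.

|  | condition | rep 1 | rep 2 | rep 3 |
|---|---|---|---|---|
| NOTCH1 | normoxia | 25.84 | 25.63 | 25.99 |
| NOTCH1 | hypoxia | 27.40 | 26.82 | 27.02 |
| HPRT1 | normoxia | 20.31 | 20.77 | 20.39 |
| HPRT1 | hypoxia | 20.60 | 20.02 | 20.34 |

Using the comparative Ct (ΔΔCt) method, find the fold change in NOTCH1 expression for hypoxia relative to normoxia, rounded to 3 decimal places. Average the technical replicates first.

0.371

Mean Ct: NOTCH1 normoxia 25.820; NOTCH1 hypoxia 27.080; HPRT1 normoxia 20.490; HPRT1 hypoxia 20.320
ΔCt(normoxia) = 25.820 − 20.490 = 5.330
ΔCt(hypoxia) = 27.080 − 20.320 = 6.760
ΔΔCt = 6.760 − 5.330 = 1.430
Fold change = 2^(−1.430) = 0.3711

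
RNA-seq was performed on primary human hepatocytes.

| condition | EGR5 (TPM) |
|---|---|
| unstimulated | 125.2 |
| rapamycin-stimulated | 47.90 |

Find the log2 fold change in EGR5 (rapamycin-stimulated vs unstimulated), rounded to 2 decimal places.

-1.39

Fold change = 47.90 / 125.2 = 0.3826
log2(0.3826) = -1.386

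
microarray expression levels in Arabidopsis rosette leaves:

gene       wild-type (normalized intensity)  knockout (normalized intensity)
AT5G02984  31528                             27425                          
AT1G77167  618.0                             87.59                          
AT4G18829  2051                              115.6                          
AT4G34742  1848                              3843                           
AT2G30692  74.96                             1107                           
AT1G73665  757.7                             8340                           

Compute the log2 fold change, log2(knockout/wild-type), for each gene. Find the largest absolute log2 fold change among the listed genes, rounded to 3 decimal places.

4.149

log2(27425/31528) = -0.201  (AT5G02984)
log2(87.59/618.0) = -2.819  (AT1G77167)
log2(115.6/2051) = -4.149  (AT4G18829)
log2(3843/1848) = 1.056  (AT4G34742)
log2(1107/74.96) = 3.884  (AT2G30692)
log2(8340/757.7) = 3.460  (AT1G73665)
The largest magnitude belongs to AT4G18829.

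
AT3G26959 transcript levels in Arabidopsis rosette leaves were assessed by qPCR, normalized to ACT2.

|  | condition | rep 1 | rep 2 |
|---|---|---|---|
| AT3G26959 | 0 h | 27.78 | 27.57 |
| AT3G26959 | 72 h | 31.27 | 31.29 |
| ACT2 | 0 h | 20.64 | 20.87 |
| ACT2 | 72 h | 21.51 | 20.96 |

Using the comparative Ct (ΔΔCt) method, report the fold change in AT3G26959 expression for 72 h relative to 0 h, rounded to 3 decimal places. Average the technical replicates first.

Mean Ct: AT3G26959 0 h 27.675; AT3G26959 72 h 31.280; ACT2 0 h 20.755; ACT2 72 h 21.235
ΔCt(0 h) = 27.675 − 20.755 = 6.920
ΔCt(72 h) = 31.280 − 21.235 = 10.045
ΔΔCt = 10.045 − 6.920 = 3.125
Fold change = 2^(−3.125) = 0.1146

0.115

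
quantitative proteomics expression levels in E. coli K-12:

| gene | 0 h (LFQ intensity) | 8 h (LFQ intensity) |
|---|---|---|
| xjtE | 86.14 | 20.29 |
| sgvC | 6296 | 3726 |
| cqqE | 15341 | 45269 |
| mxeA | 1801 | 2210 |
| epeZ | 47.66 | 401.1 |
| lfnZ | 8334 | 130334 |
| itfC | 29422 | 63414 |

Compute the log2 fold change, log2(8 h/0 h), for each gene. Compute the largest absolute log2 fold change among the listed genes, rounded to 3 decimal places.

3.967

log2(20.29/86.14) = -2.086  (xjtE)
log2(3726/6296) = -0.757  (sgvC)
log2(45269/15341) = 1.561  (cqqE)
log2(2210/1801) = 0.295  (mxeA)
log2(401.1/47.66) = 3.073  (epeZ)
log2(130334/8334) = 3.967  (lfnZ)
log2(63414/29422) = 1.108  (itfC)
The largest magnitude belongs to lfnZ.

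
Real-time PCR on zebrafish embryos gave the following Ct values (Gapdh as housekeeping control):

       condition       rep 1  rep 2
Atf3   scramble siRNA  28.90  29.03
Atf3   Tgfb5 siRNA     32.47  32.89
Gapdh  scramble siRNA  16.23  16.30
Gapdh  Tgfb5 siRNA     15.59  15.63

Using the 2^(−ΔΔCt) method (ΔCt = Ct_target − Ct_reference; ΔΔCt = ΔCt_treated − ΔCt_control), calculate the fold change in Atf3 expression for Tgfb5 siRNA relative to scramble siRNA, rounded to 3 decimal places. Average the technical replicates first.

Mean Ct: Atf3 scramble siRNA 28.965; Atf3 Tgfb5 siRNA 32.680; Gapdh scramble siRNA 16.265; Gapdh Tgfb5 siRNA 15.610
ΔCt(scramble siRNA) = 28.965 − 16.265 = 12.700
ΔCt(Tgfb5 siRNA) = 32.680 − 15.610 = 17.070
ΔΔCt = 17.070 − 12.700 = 4.370
Fold change = 2^(−4.370) = 0.0484

0.048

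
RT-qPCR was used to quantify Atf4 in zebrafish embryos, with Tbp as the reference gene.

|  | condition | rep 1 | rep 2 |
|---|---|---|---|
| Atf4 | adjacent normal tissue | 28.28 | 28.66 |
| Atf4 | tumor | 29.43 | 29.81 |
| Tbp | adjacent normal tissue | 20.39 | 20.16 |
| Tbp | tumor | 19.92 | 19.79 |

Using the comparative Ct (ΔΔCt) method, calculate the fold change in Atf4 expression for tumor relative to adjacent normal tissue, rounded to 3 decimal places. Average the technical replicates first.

0.337

Mean Ct: Atf4 adjacent normal tissue 28.470; Atf4 tumor 29.620; Tbp adjacent normal tissue 20.275; Tbp tumor 19.855
ΔCt(adjacent normal tissue) = 28.470 − 20.275 = 8.195
ΔCt(tumor) = 29.620 − 19.855 = 9.765
ΔΔCt = 9.765 − 8.195 = 1.570
Fold change = 2^(−1.570) = 0.3368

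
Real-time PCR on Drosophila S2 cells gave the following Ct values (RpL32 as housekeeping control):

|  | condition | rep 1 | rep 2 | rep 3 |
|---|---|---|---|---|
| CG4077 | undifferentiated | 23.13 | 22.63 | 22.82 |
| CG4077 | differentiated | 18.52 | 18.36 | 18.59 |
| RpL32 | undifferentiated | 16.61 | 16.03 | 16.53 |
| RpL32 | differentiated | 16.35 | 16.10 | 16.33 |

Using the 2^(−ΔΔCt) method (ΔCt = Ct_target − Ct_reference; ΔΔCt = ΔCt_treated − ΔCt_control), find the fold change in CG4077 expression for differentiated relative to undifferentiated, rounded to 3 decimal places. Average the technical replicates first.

18.896

Mean Ct: CG4077 undifferentiated 22.860; CG4077 differentiated 18.490; RpL32 undifferentiated 16.390; RpL32 differentiated 16.260
ΔCt(undifferentiated) = 22.860 − 16.390 = 6.470
ΔCt(differentiated) = 18.490 − 16.260 = 2.230
ΔΔCt = 2.230 − 6.470 = -4.240
Fold change = 2^(−(-4.240)) = 2^4.240 = 18.8959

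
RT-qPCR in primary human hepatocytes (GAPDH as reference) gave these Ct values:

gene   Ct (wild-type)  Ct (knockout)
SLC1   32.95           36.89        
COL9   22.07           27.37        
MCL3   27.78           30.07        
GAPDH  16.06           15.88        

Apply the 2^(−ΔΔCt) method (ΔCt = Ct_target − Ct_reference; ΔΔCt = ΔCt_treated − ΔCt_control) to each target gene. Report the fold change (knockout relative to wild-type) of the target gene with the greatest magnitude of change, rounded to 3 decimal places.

0.022

SLC1: ΔΔCt = (36.89−15.88) − (32.95−16.06) = 21.01 − 16.89 = 4.12; fold change = 2^-4.12 = 0.058
COL9: ΔΔCt = (27.37−15.88) − (22.07−16.06) = 11.49 − 6.01 = 5.48; fold change = 2^-5.48 = 0.022
MCL3: ΔΔCt = (30.07−15.88) − (27.78−16.06) = 14.19 − 11.72 = 2.47; fold change = 2^-2.47 = 0.180
COL9 has the largest |ΔΔCt| = 5.48.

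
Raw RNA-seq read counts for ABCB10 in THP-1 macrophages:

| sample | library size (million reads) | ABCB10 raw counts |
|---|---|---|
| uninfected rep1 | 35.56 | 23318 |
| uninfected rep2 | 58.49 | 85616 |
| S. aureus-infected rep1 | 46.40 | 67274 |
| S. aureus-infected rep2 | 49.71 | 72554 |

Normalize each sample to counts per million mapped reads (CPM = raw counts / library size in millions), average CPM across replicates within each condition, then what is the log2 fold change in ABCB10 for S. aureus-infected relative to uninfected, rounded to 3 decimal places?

CPM(uninfected rep1) = 23318 / 35.56 = 655.7368
CPM(uninfected rep2) = 85616 / 58.49 = 1463.7716
CPM(S. aureus-infected rep1) = 67274 / 46.40 = 1449.8707
CPM(S. aureus-infected rep2) = 72554 / 49.71 = 1459.5454
mean CPM(uninfected) = 1059.7542; mean CPM(S. aureus-infected) = 1454.7080
Fold change = 1454.7080 / 1059.7542 = 1.37268
log2(1.37268) = 0.4570

0.457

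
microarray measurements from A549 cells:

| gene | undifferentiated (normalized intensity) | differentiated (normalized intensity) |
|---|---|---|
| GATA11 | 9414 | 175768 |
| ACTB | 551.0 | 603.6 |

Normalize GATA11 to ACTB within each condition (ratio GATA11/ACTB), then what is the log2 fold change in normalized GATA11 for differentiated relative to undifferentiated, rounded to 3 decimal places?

4.091

GATA11/ACTB (undifferentiated) = 9414 / 551.0 = 17.085
GATA11/ACTB (differentiated) = 175768 / 603.6 = 291.2
Fold change = 291.2 / 17.085 = 17.0439
log2(17.0439) = 4.0912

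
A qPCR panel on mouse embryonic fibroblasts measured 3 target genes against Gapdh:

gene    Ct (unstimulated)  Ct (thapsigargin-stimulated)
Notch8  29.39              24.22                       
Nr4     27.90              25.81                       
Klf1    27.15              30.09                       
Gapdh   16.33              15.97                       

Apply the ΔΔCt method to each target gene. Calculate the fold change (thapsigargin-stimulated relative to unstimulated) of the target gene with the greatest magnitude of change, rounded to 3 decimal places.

28.051

Notch8: ΔΔCt = (24.22−15.97) − (29.39−16.33) = 8.25 − 13.06 = -4.81; fold change = 2^4.81 = 28.051
Nr4: ΔΔCt = (25.81−15.97) − (27.90−16.33) = 9.84 − 11.57 = -1.73; fold change = 2^1.73 = 3.317
Klf1: ΔΔCt = (30.09−15.97) − (27.15−16.33) = 14.12 − 10.82 = 3.30; fold change = 2^-3.30 = 0.102
Notch8 has the largest |ΔΔCt| = 4.81.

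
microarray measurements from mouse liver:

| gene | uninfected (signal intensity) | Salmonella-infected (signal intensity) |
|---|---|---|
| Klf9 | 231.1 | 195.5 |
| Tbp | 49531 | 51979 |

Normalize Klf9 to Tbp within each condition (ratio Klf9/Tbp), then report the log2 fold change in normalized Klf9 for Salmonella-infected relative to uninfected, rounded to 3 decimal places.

Klf9/Tbp (uninfected) = 231.1 / 49531 = 0.0046658
Klf9/Tbp (Salmonella-infected) = 195.5 / 51979 = 0.0037611
Fold change = 0.0037611 / 0.0046658 = 0.8061
log2(0.8061) = -0.3109

-0.311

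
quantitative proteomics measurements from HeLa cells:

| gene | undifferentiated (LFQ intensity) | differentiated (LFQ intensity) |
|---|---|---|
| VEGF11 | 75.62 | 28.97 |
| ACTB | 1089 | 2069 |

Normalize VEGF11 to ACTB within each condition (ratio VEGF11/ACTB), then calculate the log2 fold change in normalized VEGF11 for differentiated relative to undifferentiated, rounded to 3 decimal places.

-2.310

VEGF11/ACTB (undifferentiated) = 75.62 / 1089 = 0.06944
VEGF11/ACTB (differentiated) = 28.97 / 2069 = 0.014002
Fold change = 0.014002 / 0.06944 = 0.2016
log2(0.2016) = -2.3101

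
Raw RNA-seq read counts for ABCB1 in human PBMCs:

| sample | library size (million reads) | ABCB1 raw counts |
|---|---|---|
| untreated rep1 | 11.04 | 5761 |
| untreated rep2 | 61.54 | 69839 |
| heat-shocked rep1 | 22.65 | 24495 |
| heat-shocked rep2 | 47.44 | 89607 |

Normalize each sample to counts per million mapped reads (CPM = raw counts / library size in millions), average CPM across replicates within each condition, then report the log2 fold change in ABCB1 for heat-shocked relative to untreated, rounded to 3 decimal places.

CPM(untreated rep1) = 5761 / 11.04 = 521.8297
CPM(untreated rep2) = 69839 / 61.54 = 1134.8554
CPM(heat-shocked rep1) = 24495 / 22.65 = 1081.4570
CPM(heat-shocked rep2) = 89607 / 47.44 = 1888.8491
mean CPM(untreated) = 828.3425; mean CPM(heat-shocked) = 1485.1530
Fold change = 1485.1530 / 828.3425 = 1.79292
log2(1.79292) = 0.8423

0.842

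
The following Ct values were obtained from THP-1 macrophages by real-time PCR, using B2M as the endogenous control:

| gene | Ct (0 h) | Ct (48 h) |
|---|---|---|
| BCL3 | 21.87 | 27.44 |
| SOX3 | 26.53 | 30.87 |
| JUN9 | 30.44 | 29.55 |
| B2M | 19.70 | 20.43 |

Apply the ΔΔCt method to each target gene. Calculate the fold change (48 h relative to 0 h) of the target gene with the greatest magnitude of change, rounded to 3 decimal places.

BCL3: ΔΔCt = (27.44−20.43) − (21.87−19.70) = 7.01 − 2.17 = 4.84; fold change = 2^-4.84 = 0.035
SOX3: ΔΔCt = (30.87−20.43) − (26.53−19.70) = 10.44 − 6.83 = 3.61; fold change = 2^-3.61 = 0.082
JUN9: ΔΔCt = (29.55−20.43) − (30.44−19.70) = 9.12 − 10.74 = -1.62; fold change = 2^1.62 = 3.074
BCL3 has the largest |ΔΔCt| = 4.84.

0.035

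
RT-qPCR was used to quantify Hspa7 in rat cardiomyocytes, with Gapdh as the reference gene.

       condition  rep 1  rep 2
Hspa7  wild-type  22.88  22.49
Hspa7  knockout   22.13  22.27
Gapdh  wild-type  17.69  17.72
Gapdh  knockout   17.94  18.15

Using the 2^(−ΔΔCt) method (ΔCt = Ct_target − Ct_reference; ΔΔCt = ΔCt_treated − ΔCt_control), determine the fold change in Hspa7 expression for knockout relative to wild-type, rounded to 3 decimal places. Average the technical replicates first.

Mean Ct: Hspa7 wild-type 22.685; Hspa7 knockout 22.200; Gapdh wild-type 17.705; Gapdh knockout 18.045
ΔCt(wild-type) = 22.685 − 17.705 = 4.980
ΔCt(knockout) = 22.200 − 18.045 = 4.155
ΔΔCt = 4.155 − 4.980 = -0.825
Fold change = 2^(−(-0.825)) = 2^0.825 = 1.7715

1.772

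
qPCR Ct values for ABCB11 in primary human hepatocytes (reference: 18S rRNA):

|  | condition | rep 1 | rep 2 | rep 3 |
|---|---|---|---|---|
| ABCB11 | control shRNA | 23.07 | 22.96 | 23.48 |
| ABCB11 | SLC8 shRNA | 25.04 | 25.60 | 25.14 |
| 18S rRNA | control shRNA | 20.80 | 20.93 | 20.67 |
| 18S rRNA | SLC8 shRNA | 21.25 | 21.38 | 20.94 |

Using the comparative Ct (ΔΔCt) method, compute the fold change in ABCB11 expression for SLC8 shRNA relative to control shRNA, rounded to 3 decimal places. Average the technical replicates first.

0.308

Mean Ct: ABCB11 control shRNA 23.170; ABCB11 SLC8 shRNA 25.260; 18S rRNA control shRNA 20.800; 18S rRNA SLC8 shRNA 21.190
ΔCt(control shRNA) = 23.170 − 20.800 = 2.370
ΔCt(SLC8 shRNA) = 25.260 − 21.190 = 4.070
ΔΔCt = 4.070 − 2.370 = 1.700
Fold change = 2^(−1.700) = 0.3078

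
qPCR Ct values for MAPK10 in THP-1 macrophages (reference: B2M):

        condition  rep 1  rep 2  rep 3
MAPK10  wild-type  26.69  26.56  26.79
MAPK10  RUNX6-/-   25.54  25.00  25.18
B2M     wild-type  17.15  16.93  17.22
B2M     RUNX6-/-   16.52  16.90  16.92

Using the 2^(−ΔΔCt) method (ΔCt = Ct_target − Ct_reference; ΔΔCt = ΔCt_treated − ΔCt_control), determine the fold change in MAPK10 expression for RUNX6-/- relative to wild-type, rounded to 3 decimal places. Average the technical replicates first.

Mean Ct: MAPK10 wild-type 26.680; MAPK10 RUNX6-/- 25.240; B2M wild-type 17.100; B2M RUNX6-/- 16.780
ΔCt(wild-type) = 26.680 − 17.100 = 9.580
ΔCt(RUNX6-/-) = 25.240 − 16.780 = 8.460
ΔΔCt = 8.460 − 9.580 = -1.120
Fold change = 2^(−(-1.120)) = 2^1.120 = 2.1735

2.173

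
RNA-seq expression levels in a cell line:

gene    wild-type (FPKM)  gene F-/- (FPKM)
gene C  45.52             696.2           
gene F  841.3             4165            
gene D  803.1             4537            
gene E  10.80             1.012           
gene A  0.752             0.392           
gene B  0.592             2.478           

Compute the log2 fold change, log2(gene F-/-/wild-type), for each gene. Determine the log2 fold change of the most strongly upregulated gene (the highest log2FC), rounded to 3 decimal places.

3.935

log2(696.2/45.52) = 3.935  (gene C)
log2(4165/841.3) = 2.308  (gene F)
log2(4537/803.1) = 2.498  (gene D)
log2(1.012/10.80) = -3.416  (gene E)
log2(0.392/0.752) = -0.940  (gene A)
log2(2.478/0.592) = 2.066  (gene B)
gene C is most strongly upregulated.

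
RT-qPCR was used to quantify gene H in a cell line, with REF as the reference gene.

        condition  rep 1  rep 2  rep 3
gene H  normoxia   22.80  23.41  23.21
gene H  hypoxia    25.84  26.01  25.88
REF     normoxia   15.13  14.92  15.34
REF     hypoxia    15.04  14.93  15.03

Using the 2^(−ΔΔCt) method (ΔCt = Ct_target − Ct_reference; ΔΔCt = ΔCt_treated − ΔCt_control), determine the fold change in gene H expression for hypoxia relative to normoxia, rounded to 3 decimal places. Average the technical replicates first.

Mean Ct: gene H normoxia 23.140; gene H hypoxia 25.910; REF normoxia 15.130; REF hypoxia 15.000
ΔCt(normoxia) = 23.140 − 15.130 = 8.010
ΔCt(hypoxia) = 25.910 − 15.000 = 10.910
ΔΔCt = 10.910 − 8.010 = 2.900
Fold change = 2^(−2.900) = 0.1340

0.134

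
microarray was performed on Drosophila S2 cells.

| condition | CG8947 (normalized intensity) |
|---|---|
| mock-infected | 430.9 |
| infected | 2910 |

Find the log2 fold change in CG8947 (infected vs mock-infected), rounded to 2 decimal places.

2.76

Fold change = 2910 / 430.9 = 6.7533
log2(6.7533) = 2.756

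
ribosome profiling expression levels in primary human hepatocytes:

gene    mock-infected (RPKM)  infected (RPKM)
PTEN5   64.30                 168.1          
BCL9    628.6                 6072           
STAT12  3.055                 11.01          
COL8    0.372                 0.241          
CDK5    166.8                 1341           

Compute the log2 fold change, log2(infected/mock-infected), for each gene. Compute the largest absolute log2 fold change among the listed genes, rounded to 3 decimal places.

log2(168.1/64.30) = 1.386  (PTEN5)
log2(6072/628.6) = 3.272  (BCL9)
log2(11.01/3.055) = 1.850  (STAT12)
log2(0.241/0.372) = -0.626  (COL8)
log2(1341/166.8) = 3.007  (CDK5)
The largest magnitude belongs to BCL9.

3.272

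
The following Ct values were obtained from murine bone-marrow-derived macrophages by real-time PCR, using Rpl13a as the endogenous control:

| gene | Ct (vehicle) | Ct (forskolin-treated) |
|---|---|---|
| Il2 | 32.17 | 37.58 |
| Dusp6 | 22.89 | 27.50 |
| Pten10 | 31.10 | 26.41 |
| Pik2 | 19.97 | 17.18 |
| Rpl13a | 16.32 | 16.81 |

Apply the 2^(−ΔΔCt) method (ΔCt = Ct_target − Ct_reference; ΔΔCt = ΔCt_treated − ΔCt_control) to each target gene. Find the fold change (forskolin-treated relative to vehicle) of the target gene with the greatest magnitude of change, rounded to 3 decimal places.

Il2: ΔΔCt = (37.58−16.81) − (32.17−16.32) = 20.77 − 15.85 = 4.92; fold change = 2^-4.92 = 0.033
Dusp6: ΔΔCt = (27.50−16.81) − (22.89−16.32) = 10.69 − 6.57 = 4.12; fold change = 2^-4.12 = 0.058
Pten10: ΔΔCt = (26.41−16.81) − (31.10−16.32) = 9.60 − 14.78 = -5.18; fold change = 2^5.18 = 36.252
Pik2: ΔΔCt = (17.18−16.81) − (19.97−16.32) = 0.37 − 3.65 = -3.28; fold change = 2^3.28 = 9.714
Pten10 has the largest |ΔΔCt| = 5.18.

36.252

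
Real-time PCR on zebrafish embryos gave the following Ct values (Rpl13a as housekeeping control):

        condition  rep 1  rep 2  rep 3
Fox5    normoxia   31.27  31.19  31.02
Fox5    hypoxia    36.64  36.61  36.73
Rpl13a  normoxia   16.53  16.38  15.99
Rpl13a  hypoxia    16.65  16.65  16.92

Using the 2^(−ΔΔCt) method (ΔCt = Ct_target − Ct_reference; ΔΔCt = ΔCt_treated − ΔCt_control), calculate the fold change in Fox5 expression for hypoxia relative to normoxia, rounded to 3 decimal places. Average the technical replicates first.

Mean Ct: Fox5 normoxia 31.160; Fox5 hypoxia 36.660; Rpl13a normoxia 16.300; Rpl13a hypoxia 16.740
ΔCt(normoxia) = 31.160 − 16.300 = 14.860
ΔCt(hypoxia) = 36.660 − 16.740 = 19.920
ΔΔCt = 19.920 − 14.860 = 5.060
Fold change = 2^(−5.060) = 0.0300

0.030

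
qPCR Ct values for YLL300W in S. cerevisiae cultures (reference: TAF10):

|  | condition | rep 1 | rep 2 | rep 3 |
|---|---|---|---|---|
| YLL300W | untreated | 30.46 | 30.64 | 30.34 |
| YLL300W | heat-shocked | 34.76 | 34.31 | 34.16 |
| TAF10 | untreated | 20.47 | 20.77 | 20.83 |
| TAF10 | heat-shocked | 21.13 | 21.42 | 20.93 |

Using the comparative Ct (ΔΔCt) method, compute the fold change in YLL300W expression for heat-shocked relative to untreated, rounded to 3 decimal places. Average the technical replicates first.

Mean Ct: YLL300W untreated 30.480; YLL300W heat-shocked 34.410; TAF10 untreated 20.690; TAF10 heat-shocked 21.160
ΔCt(untreated) = 30.480 − 20.690 = 9.790
ΔCt(heat-shocked) = 34.410 − 21.160 = 13.250
ΔΔCt = 13.250 − 9.790 = 3.460
Fold change = 2^(−3.460) = 0.0909

0.091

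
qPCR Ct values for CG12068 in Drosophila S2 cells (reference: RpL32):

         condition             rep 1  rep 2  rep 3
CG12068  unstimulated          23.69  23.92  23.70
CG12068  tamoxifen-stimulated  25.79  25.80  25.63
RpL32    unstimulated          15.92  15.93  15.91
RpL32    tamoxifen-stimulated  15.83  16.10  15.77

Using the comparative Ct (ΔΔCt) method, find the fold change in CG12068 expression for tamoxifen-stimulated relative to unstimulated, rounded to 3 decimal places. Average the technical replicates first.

Mean Ct: CG12068 unstimulated 23.770; CG12068 tamoxifen-stimulated 25.740; RpL32 unstimulated 15.920; RpL32 tamoxifen-stimulated 15.900
ΔCt(unstimulated) = 23.770 − 15.920 = 7.850
ΔCt(tamoxifen-stimulated) = 25.740 − 15.900 = 9.840
ΔΔCt = 9.840 − 7.850 = 1.990
Fold change = 2^(−1.990) = 0.2517

0.252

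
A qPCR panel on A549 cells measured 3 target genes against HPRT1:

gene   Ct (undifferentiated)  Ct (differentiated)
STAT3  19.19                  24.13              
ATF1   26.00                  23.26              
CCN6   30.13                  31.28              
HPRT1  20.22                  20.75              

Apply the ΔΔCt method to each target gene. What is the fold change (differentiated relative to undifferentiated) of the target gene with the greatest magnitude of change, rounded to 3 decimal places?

0.047

STAT3: ΔΔCt = (24.13−20.75) − (19.19−20.22) = 3.38 − (-1.03) = 4.41; fold change = 2^-4.41 = 0.047
ATF1: ΔΔCt = (23.26−20.75) − (26.00−20.22) = 2.51 − 5.78 = -3.27; fold change = 2^3.27 = 9.646
CCN6: ΔΔCt = (31.28−20.75) − (30.13−20.22) = 10.53 − 9.91 = 0.62; fold change = 2^-0.62 = 0.651
STAT3 has the largest |ΔΔCt| = 4.41.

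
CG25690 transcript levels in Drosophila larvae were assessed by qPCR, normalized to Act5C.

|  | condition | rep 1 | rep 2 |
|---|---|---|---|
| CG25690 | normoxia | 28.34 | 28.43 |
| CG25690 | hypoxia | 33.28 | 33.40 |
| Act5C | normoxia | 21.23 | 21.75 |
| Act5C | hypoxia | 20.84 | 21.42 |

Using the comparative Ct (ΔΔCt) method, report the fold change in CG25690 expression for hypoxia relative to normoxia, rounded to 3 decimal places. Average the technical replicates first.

Mean Ct: CG25690 normoxia 28.385; CG25690 hypoxia 33.340; Act5C normoxia 21.490; Act5C hypoxia 21.130
ΔCt(normoxia) = 28.385 − 21.490 = 6.895
ΔCt(hypoxia) = 33.340 − 21.130 = 12.210
ΔΔCt = 12.210 − 6.895 = 5.315
Fold change = 2^(−5.315) = 0.0251

0.025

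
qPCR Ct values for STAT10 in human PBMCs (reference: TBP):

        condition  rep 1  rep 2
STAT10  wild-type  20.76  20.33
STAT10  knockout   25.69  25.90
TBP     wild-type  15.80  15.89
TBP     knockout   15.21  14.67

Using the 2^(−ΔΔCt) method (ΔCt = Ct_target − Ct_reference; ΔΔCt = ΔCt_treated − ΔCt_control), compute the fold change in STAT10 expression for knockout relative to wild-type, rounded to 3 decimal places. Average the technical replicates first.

0.014

Mean Ct: STAT10 wild-type 20.545; STAT10 knockout 25.795; TBP wild-type 15.845; TBP knockout 14.940
ΔCt(wild-type) = 20.545 − 15.845 = 4.700
ΔCt(knockout) = 25.795 − 14.940 = 10.855
ΔΔCt = 10.855 − 4.700 = 6.155
Fold change = 2^(−6.155) = 0.0140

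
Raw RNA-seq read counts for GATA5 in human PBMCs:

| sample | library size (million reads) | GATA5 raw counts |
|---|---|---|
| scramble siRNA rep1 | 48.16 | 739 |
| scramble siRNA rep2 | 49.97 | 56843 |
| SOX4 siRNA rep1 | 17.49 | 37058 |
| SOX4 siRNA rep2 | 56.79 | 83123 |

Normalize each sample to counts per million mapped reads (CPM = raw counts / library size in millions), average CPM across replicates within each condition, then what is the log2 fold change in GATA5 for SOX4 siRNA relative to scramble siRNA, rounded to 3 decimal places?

CPM(scramble siRNA rep1) = 739 / 48.16 = 15.3447
CPM(scramble siRNA rep2) = 56843 / 49.97 = 1137.5425
CPM(SOX4 siRNA rep1) = 37058 / 17.49 = 2118.8107
CPM(SOX4 siRNA rep2) = 83123 / 56.79 = 1463.6908
mean CPM(scramble siRNA) = 576.4436; mean CPM(SOX4 siRNA) = 1791.2508
Fold change = 1791.2508 / 576.4436 = 3.10742
log2(3.10742) = 1.6357

1.636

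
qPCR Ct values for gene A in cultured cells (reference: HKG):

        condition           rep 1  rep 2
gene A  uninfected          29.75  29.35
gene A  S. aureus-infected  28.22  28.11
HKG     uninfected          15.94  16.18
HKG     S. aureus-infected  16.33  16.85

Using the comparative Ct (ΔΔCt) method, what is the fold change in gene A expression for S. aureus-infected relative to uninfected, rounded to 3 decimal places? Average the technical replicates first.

Mean Ct: gene A uninfected 29.550; gene A S. aureus-infected 28.165; HKG uninfected 16.060; HKG S. aureus-infected 16.590
ΔCt(uninfected) = 29.550 − 16.060 = 13.490
ΔCt(S. aureus-infected) = 28.165 − 16.590 = 11.575
ΔΔCt = 11.575 − 13.490 = -1.915
Fold change = 2^(−(-1.915)) = 2^1.915 = 3.7711

3.771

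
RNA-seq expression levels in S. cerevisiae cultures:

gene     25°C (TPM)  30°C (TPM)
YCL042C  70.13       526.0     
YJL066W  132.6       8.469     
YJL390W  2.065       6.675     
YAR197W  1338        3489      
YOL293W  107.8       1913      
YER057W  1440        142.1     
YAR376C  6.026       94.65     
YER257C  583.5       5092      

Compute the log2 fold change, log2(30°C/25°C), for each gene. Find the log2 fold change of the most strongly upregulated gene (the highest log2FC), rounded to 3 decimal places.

log2(526.0/70.13) = 2.907  (YCL042C)
log2(8.469/132.6) = -3.969  (YJL066W)
log2(6.675/2.065) = 1.693  (YJL390W)
log2(3489/1338) = 1.383  (YAR197W)
log2(1913/107.8) = 4.149  (YOL293W)
log2(142.1/1440) = -3.341  (YER057W)
log2(94.65/6.026) = 3.973  (YAR376C)
log2(5092/583.5) = 3.125  (YER257C)
YOL293W is most strongly upregulated.

4.149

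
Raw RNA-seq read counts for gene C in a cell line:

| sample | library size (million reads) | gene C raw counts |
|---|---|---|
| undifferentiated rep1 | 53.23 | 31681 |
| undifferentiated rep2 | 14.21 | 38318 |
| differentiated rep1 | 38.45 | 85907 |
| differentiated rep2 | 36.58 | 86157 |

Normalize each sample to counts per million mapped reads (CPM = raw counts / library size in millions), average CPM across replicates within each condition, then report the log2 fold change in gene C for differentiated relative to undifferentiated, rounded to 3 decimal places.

0.480

CPM(undifferentiated rep1) = 31681 / 53.23 = 595.1719
CPM(undifferentiated rep2) = 38318 / 14.21 = 2696.5517
CPM(differentiated rep1) = 85907 / 38.45 = 2234.2523
CPM(differentiated rep2) = 86157 / 36.58 = 2355.3034
mean CPM(undifferentiated) = 1645.8618; mean CPM(differentiated) = 2294.7779
Fold change = 2294.7779 / 1645.8618 = 1.39427
log2(1.39427) = 0.4795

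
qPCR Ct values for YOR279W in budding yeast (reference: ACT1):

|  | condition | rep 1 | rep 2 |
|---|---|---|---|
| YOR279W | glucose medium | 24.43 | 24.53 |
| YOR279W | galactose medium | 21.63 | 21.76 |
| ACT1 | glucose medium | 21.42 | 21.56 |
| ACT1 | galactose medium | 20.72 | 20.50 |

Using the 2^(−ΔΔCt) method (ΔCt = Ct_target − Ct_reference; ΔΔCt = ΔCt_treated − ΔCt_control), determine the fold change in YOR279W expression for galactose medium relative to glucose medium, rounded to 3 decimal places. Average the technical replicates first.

Mean Ct: YOR279W glucose medium 24.480; YOR279W galactose medium 21.695; ACT1 glucose medium 21.490; ACT1 galactose medium 20.610
ΔCt(glucose medium) = 24.480 − 21.490 = 2.990
ΔCt(galactose medium) = 21.695 − 20.610 = 1.085
ΔΔCt = 1.085 − 2.990 = -1.905
Fold change = 2^(−(-1.905)) = 2^1.905 = 3.7451

3.745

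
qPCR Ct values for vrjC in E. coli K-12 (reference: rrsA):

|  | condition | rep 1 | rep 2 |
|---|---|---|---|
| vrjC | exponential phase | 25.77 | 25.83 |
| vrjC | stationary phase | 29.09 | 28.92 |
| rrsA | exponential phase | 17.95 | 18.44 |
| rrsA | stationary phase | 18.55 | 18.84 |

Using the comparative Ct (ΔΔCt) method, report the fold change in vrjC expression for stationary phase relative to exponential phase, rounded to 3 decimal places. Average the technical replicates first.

0.153

Mean Ct: vrjC exponential phase 25.800; vrjC stationary phase 29.005; rrsA exponential phase 18.195; rrsA stationary phase 18.695
ΔCt(exponential phase) = 25.800 − 18.195 = 7.605
ΔCt(stationary phase) = 29.005 − 18.695 = 10.310
ΔΔCt = 10.310 − 7.605 = 2.705
Fold change = 2^(−2.705) = 0.1534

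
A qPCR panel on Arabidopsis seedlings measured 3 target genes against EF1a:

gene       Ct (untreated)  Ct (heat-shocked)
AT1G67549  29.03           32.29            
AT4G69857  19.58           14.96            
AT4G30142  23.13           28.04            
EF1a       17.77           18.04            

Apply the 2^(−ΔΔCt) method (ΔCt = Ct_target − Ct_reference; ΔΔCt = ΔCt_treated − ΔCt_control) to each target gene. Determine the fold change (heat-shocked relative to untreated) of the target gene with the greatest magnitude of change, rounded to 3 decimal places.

29.651

AT1G67549: ΔΔCt = (32.29−18.04) − (29.03−17.77) = 14.25 − 11.26 = 2.99; fold change = 2^-2.99 = 0.126
AT4G69857: ΔΔCt = (14.96−18.04) − (19.58−17.77) = -3.08 − 1.81 = -4.89; fold change = 2^4.89 = 29.651
AT4G30142: ΔΔCt = (28.04−18.04) − (23.13−17.77) = 10.00 − 5.36 = 4.64; fold change = 2^-4.64 = 0.040
AT4G69857 has the largest |ΔΔCt| = 4.89.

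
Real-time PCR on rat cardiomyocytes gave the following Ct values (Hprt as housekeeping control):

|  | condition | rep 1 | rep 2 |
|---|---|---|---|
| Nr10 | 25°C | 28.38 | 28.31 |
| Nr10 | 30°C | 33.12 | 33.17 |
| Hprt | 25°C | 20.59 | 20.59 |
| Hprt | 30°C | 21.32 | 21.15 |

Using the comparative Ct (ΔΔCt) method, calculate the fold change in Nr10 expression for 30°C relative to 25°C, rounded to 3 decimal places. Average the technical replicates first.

Mean Ct: Nr10 25°C 28.345; Nr10 30°C 33.145; Hprt 25°C 20.590; Hprt 30°C 21.235
ΔCt(25°C) = 28.345 − 20.590 = 7.755
ΔCt(30°C) = 33.145 − 21.235 = 11.910
ΔΔCt = 11.910 − 7.755 = 4.155
Fold change = 2^(−4.155) = 0.0561

0.056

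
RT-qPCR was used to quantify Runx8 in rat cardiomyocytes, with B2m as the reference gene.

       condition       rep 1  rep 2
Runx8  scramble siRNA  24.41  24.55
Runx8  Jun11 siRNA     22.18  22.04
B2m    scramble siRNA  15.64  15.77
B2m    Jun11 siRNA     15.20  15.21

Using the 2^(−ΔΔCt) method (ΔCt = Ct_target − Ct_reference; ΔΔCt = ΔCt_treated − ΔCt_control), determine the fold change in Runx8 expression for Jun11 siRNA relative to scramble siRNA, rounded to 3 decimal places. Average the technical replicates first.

Mean Ct: Runx8 scramble siRNA 24.480; Runx8 Jun11 siRNA 22.110; B2m scramble siRNA 15.705; B2m Jun11 siRNA 15.205
ΔCt(scramble siRNA) = 24.480 − 15.705 = 8.775
ΔCt(Jun11 siRNA) = 22.110 − 15.205 = 6.905
ΔΔCt = 6.905 − 8.775 = -1.870
Fold change = 2^(−(-1.870)) = 2^1.870 = 3.6553

3.655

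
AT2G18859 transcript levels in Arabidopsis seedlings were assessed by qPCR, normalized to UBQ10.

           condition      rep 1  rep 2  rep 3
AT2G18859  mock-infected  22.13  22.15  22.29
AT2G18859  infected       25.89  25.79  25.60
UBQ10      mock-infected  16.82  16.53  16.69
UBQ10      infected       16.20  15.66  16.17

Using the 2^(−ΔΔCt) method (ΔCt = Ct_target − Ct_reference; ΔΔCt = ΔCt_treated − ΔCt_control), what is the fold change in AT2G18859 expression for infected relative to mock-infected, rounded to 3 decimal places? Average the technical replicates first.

Mean Ct: AT2G18859 mock-infected 22.190; AT2G18859 infected 25.760; UBQ10 mock-infected 16.680; UBQ10 infected 16.010
ΔCt(mock-infected) = 22.190 − 16.680 = 5.510
ΔCt(infected) = 25.760 − 16.010 = 9.750
ΔΔCt = 9.750 − 5.510 = 4.240
Fold change = 2^(−4.240) = 0.0529

0.053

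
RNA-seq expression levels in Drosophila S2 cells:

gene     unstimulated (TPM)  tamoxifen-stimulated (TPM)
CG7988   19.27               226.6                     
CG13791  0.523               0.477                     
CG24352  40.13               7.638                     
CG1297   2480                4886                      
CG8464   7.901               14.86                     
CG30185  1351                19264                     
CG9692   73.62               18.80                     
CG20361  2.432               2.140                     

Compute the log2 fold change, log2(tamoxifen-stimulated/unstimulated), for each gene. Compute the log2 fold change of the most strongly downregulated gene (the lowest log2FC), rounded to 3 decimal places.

log2(226.6/19.27) = 3.556  (CG7988)
log2(0.477/0.523) = -0.133  (CG13791)
log2(7.638/40.13) = -2.393  (CG24352)
log2(4886/2480) = 0.978  (CG1297)
log2(14.86/7.901) = 0.911  (CG8464)
log2(19264/1351) = 3.834  (CG30185)
log2(18.80/73.62) = -1.969  (CG9692)
log2(2.140/2.432) = -0.185  (CG20361)
CG24352 is most strongly downregulated.

-2.393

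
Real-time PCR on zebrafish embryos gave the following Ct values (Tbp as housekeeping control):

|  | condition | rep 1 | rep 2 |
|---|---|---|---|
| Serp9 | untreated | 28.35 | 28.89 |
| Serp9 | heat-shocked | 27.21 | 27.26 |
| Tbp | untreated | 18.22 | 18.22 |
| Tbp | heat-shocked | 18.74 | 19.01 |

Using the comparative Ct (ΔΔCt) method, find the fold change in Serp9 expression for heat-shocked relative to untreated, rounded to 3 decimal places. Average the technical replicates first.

4.112

Mean Ct: Serp9 untreated 28.620; Serp9 heat-shocked 27.235; Tbp untreated 18.220; Tbp heat-shocked 18.875
ΔCt(untreated) = 28.620 − 18.220 = 10.400
ΔCt(heat-shocked) = 27.235 − 18.875 = 8.360
ΔΔCt = 8.360 − 10.400 = -2.040
Fold change = 2^(−(-2.040)) = 2^2.040 = 4.1125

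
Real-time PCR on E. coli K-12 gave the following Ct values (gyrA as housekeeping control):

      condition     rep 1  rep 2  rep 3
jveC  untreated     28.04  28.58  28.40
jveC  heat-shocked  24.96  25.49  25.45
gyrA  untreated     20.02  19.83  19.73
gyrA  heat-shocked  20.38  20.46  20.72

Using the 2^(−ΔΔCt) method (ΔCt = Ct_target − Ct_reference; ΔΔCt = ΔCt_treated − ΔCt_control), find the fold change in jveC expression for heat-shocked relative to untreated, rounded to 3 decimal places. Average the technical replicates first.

12.996

Mean Ct: jveC untreated 28.340; jveC heat-shocked 25.300; gyrA untreated 19.860; gyrA heat-shocked 20.520
ΔCt(untreated) = 28.340 − 19.860 = 8.480
ΔCt(heat-shocked) = 25.300 − 20.520 = 4.780
ΔΔCt = 4.780 − 8.480 = -3.700
Fold change = 2^(−(-3.700)) = 2^3.700 = 12.9960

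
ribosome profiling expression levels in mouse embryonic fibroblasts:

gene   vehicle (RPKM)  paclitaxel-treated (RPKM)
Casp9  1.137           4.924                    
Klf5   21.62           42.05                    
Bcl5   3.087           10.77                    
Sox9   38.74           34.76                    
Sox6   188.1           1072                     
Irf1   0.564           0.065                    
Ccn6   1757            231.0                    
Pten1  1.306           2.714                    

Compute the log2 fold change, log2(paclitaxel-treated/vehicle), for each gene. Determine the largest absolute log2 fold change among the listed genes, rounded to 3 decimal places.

log2(4.924/1.137) = 2.115  (Casp9)
log2(42.05/21.62) = 0.960  (Klf5)
log2(10.77/3.087) = 1.803  (Bcl5)
log2(34.76/38.74) = -0.156  (Sox9)
log2(1072/188.1) = 2.511  (Sox6)
log2(0.065/0.564) = -3.117  (Irf1)
log2(231.0/1757) = -2.927  (Ccn6)
log2(2.714/1.306) = 1.055  (Pten1)
The largest magnitude belongs to Irf1.

3.117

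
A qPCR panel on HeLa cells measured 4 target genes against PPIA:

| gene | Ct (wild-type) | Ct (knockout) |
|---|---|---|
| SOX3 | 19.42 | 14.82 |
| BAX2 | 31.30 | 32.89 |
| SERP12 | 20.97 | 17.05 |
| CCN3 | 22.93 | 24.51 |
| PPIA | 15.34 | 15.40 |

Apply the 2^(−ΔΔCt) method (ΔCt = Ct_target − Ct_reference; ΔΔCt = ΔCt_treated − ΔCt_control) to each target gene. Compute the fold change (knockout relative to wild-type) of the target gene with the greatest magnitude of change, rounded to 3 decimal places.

25.281

SOX3: ΔΔCt = (14.82−15.40) − (19.42−15.34) = -0.58 − 4.08 = -4.66; fold change = 2^4.66 = 25.281
BAX2: ΔΔCt = (32.89−15.40) − (31.30−15.34) = 17.49 − 15.96 = 1.53; fold change = 2^-1.53 = 0.346
SERP12: ΔΔCt = (17.05−15.40) − (20.97−15.34) = 1.65 − 5.63 = -3.98; fold change = 2^3.98 = 15.780
CCN3: ΔΔCt = (24.51−15.40) − (22.93−15.34) = 9.11 − 7.59 = 1.52; fold change = 2^-1.52 = 0.349
SOX3 has the largest |ΔΔCt| = 4.66.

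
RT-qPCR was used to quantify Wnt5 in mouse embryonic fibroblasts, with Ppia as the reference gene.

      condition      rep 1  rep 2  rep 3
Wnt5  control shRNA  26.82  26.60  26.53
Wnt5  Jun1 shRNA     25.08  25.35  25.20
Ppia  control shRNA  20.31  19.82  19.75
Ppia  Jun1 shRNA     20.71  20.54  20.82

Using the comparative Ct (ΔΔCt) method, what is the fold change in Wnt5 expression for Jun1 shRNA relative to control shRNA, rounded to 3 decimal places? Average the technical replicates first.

4.500

Mean Ct: Wnt5 control shRNA 26.650; Wnt5 Jun1 shRNA 25.210; Ppia control shRNA 19.960; Ppia Jun1 shRNA 20.690
ΔCt(control shRNA) = 26.650 − 19.960 = 6.690
ΔCt(Jun1 shRNA) = 25.210 − 20.690 = 4.520
ΔΔCt = 4.520 − 6.690 = -2.170
Fold change = 2^(−(-2.170)) = 2^2.170 = 4.5002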